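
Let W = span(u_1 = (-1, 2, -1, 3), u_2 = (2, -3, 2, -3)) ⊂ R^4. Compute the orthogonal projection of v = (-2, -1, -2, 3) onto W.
proj_W(v) = (-22/29, 43/29, -22/29, 63/29)

Set up U = [u_1 | ... | u_2] ∈ R^(4×2). The projector onto W = col(U) is P = U (U^T U)^(-1) U^T.
Compute U^T U =
  [15, -19]
  [-19, 26],
and U^T v = (11, -14).
Solve U^T U · c = U^T v for the coefficients: c = (20/29, -1/29). The projection is proj_W(v) = U c.
Check: (v - proj_W(v)) · u_1 = 0  (should be 0).
Check: (v - proj_W(v)) · u_2 = 0  (should be 0).
Result: proj_W(v) = (-22/29, 43/29, -22/29, 63/29).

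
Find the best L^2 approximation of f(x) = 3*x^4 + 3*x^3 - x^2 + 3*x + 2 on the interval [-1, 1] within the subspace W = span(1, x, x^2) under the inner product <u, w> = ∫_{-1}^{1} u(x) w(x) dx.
g(x) = 11*x^2/7 + 24*x/5 + 61/35

The best approximation g ∈ W is the orthogonal projection of f onto W. Writing g = a_0 + a_1 x + a_2 x^2, the coefficients solve the normal equations G · a = b where
  G_{ij} = <φ_i, φ_j> and b_i = <f, φ_i>, with φ_0 = 1, φ_1 = x, φ_2 = x^2.
G =
  [2, 0, 2/3]
  [0, 2/3, 0]
  [2/3, 0, 2/5],
b = (68/15, 16/5, 188/105).
Solving gives a_0 = 61/35, a_1 = 24/5, a_2 = 11/7, so
  g(x) = 11*x^2/7 + 24*x/5 + 61/35.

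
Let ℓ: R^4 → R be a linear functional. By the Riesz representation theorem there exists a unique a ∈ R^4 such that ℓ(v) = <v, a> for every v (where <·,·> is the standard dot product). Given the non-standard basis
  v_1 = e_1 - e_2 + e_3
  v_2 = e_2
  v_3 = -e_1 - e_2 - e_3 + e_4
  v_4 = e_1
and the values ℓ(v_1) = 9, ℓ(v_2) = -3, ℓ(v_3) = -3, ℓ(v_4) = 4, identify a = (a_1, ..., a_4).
a = (4, -3, 2, 0)

Write a = (a_1, ..., a_4) in the standard basis. For each basis vector v_i, ℓ(v_i) = <v_i, a> is a linear equation in the a_j's. Collect the n equations into a matrix system V a = ℓ, where row i of V is v_i (expressed in the standard basis). Since V is invertible (lower-triangular with 1s on the diagonal, up to permutation), solve by back-substitution:
  V =
[[1, -1, 1, 0],
 [0, 1, 0, 0],
 [-1, -1, -1, 1],
 [1, 0, 0, 0]]
  V a = (9, -3, -3, 4)
Solving gives a = (4, -3, 2, 0).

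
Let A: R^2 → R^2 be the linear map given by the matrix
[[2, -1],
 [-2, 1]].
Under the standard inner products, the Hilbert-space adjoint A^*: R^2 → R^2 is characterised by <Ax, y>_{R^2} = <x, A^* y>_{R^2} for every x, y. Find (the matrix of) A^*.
A^* = A^T =
[[2, -2],
 [-1, 1]]

For real matrices with standard dot products, the defining identity <Ax, y> = <x, A^* y> gives (Ax)^T y = x^T (A^*) y, i.e. x^T A^T y = x^T (A^*) y. Since this holds for all x, y, we must have A^* = A^T. Therefore
A^* =
[[2, -2],
 [-1, 1]].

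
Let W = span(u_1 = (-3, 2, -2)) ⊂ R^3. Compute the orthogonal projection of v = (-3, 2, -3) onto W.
proj_W(v) = (-57/17, 38/17, -38/17)

Set up U = [u_1 | ... | u_1] ∈ R^(3×1). The projector onto W = col(U) is P = U (U^T U)^(-1) U^T.
Compute U^T U =
  [17],
and U^T v = (19).
Solve U^T U · c = U^T v for the coefficients: c = (19/17). The projection is proj_W(v) = U c.
Check: (v - proj_W(v)) · u_1 = 0  (should be 0).
Result: proj_W(v) = (-57/17, 38/17, -38/17).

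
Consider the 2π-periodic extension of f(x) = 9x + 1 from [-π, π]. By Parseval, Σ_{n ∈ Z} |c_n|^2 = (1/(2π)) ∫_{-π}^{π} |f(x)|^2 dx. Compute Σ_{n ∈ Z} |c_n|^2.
Σ |c_n|^2 = 27π^2 + 1

Expand and integrate term by term over [-π, π]:
  ∫ (9x)^2 dx = 81·(2π^3/3); ∫ 2·9·(1)·x dx = 0 (odd integrand); ∫ 1^2 dx = 1·2π.
So (1/(2π)) ∫_{-π}^{π} (9x + 1)^2 dx = 81π^2/3 + 1 = 27π^2 + 1.
Parseval ⇒ Σ |c_n|^2 = 27π^2 + 1.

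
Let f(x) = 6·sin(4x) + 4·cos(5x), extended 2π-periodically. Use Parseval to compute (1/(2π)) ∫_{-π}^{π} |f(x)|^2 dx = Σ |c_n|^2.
Σ |c_n|^2 = 26

Expand |f|^2 and use orthogonality of {sin(nx), cos(mx)} on [-π, π]:
  ∫_{-π}^{π} sin(nx)^2 dx = π, ∫ cos(mx)^2 dx = π, and cross terms integrate to 0.
So ∫_{-π}^{π} f(x)^2 dx = 6^2 · π + 4^2 · π = (36 + 16)π.
Divide by 2π: (36 + 16)/2 = 26.
By Parseval, this equals Σ |c_n|^2.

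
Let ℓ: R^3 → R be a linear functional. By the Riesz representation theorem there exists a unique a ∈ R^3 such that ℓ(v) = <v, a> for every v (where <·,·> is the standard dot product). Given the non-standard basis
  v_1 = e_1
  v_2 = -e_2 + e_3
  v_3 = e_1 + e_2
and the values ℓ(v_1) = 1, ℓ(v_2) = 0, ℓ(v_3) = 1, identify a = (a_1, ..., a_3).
a = (1, 0, 0)

Write a = (a_1, ..., a_3) in the standard basis. For each basis vector v_i, ℓ(v_i) = <v_i, a> is a linear equation in the a_j's. Collect the n equations into a matrix system V a = ℓ, where row i of V is v_i (expressed in the standard basis). Since V is invertible (lower-triangular with 1s on the diagonal, up to permutation), solve by back-substitution:
  V =
[[1, 0, 0],
 [0, -1, 1],
 [1, 1, 0]]
  V a = (1, 0, 1)
Solving gives a = (1, 0, 0).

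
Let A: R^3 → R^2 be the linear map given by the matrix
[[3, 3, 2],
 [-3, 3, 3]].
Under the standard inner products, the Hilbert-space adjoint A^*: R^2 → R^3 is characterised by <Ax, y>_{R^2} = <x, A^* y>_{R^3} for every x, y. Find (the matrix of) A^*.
A^* = A^T =
[[3, -3],
 [3, 3],
 [2, 3]]

For real matrices with standard dot products, the defining identity <Ax, y> = <x, A^* y> gives (Ax)^T y = x^T (A^*) y, i.e. x^T A^T y = x^T (A^*) y. Since this holds for all x, y, we must have A^* = A^T. Therefore
A^* =
[[3, -3],
 [3, 3],
 [2, 3]].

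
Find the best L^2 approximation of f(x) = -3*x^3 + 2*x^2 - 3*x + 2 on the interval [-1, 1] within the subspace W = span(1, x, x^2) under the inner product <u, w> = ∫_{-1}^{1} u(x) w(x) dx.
g(x) = 2*x^2 - 24*x/5 + 2

The best approximation g ∈ W is the orthogonal projection of f onto W. Writing g = a_0 + a_1 x + a_2 x^2, the coefficients solve the normal equations G · a = b where
  G_{ij} = <φ_i, φ_j> and b_i = <f, φ_i>, with φ_0 = 1, φ_1 = x, φ_2 = x^2.
G =
  [2, 0, 2/3]
  [0, 2/3, 0]
  [2/3, 0, 2/5],
b = (16/3, -16/5, 32/15).
Solving gives a_0 = 2, a_1 = -24/5, a_2 = 2, so
  g(x) = 2*x^2 - 24*x/5 + 2.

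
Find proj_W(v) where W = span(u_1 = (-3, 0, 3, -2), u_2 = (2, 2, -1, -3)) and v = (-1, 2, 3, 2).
proj_W(v) = (-629/387, -260/387, 499/387, 16/43)

Set up U = [u_1 | ... | u_2] ∈ R^(4×2). The projector onto W = col(U) is P = U (U^T U)^(-1) U^T.
Compute U^T U =
  [22, -3]
  [-3, 18],
and U^T v = (8, -7).
Solve U^T U · c = U^T v for the coefficients: c = (41/129, -130/387). The projection is proj_W(v) = U c.
Check: (v - proj_W(v)) · u_1 = 0  (should be 0).
Check: (v - proj_W(v)) · u_2 = 0  (should be 0).
Result: proj_W(v) = (-629/387, -260/387, 499/387, 16/43).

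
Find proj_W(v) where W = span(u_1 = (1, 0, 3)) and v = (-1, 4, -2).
proj_W(v) = (-7/10, 0, -21/10)

Set up U = [u_1 | ... | u_1] ∈ R^(3×1). The projector onto W = col(U) is P = U (U^T U)^(-1) U^T.
Compute U^T U =
  [10],
and U^T v = (-7).
Solve U^T U · c = U^T v for the coefficients: c = (-7/10). The projection is proj_W(v) = U c.
Check: (v - proj_W(v)) · u_1 = 0  (should be 0).
Result: proj_W(v) = (-7/10, 0, -21/10).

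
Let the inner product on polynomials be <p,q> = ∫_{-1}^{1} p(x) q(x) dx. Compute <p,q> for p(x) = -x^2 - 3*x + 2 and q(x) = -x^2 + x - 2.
<p,q> = -48/5

Expand the product: p(x)·q(x) = x^4 + 2*x^3 - 3*x^2 + 8*x - 4.
∫_{-1}^{1} of each monomial x^k gives [2/(k+1) if k even, 0 if k odd]. Integrating term-by-term (or equivalently evaluating the antiderivative F(x) = x^5/5 + x^4/2 - x^3 + 4*x^2 - 4*x at the endpoints):
  F(1) − F(−1) = -3/10 − (93/10) = -48/5.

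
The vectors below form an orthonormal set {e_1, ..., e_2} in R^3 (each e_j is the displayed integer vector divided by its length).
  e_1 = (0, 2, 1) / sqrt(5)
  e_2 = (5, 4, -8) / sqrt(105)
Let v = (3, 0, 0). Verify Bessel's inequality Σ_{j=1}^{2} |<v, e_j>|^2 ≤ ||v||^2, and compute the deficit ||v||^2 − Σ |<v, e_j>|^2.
Σ |<v, e_j>|^2 = 15/7; ||v||^2 = 9; deficit = 48/7

Write each e_j = u_j / sqrt(<u_j, u_j>) where u_j is the displayed integer vector. Then <v, e_j> = <v, u_j> / sqrt(<u_j, u_j>), so |<v, e_j>|^2 = <v, u_j>^2 / <u_j, u_j>.
Coefficients: <v, e_1> = 0/sqrt(5), <v, e_2> = 15/sqrt(105).
Square and sum: Σ |<v, e_j>|^2 = 15/7.
Compute ||v||^2 = v·v = 9.
Deficit = 9 − 15/7 = 48/7 ≥ 0, confirming Bessel's inequality. (The deficit equals ||v − Σ <v,e_j> e_j||^2, the squared distance from v to span{e_j}.)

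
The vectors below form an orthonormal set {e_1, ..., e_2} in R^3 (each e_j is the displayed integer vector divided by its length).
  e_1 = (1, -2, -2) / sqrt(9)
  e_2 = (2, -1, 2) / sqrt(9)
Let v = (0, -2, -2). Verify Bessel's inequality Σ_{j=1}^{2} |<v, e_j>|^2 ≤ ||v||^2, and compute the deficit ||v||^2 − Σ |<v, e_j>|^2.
Σ |<v, e_j>|^2 = 68/9; ||v||^2 = 8; deficit = 4/9

Write each e_j = u_j / sqrt(<u_j, u_j>) where u_j is the displayed integer vector. Then <v, e_j> = <v, u_j> / sqrt(<u_j, u_j>), so |<v, e_j>|^2 = <v, u_j>^2 / <u_j, u_j>.
Coefficients: <v, e_1> = 8/sqrt(9), <v, e_2> = -2/sqrt(9).
Square and sum: Σ |<v, e_j>|^2 = 68/9.
Compute ||v||^2 = v·v = 8.
Deficit = 8 − 68/9 = 4/9 ≥ 0, confirming Bessel's inequality. (The deficit equals ||v − Σ <v,e_j> e_j||^2, the squared distance from v to span{e_j}.)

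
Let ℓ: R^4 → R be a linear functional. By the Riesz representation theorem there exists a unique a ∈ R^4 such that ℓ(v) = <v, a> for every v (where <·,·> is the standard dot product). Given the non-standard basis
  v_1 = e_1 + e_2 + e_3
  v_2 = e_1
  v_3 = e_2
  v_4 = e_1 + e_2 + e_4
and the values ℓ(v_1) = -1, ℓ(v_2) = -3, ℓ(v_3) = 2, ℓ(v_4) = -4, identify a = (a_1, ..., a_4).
a = (-3, 2, 0, -3)

Write a = (a_1, ..., a_4) in the standard basis. For each basis vector v_i, ℓ(v_i) = <v_i, a> is a linear equation in the a_j's. Collect the n equations into a matrix system V a = ℓ, where row i of V is v_i (expressed in the standard basis). Since V is invertible (lower-triangular with 1s on the diagonal, up to permutation), solve by back-substitution:
  V =
[[1, 1, 1, 0],
 [1, 0, 0, 0],
 [0, 1, 0, 0],
 [1, 1, 0, 1]]
  V a = (-1, -3, 2, -4)
Solving gives a = (-3, 2, 0, -3).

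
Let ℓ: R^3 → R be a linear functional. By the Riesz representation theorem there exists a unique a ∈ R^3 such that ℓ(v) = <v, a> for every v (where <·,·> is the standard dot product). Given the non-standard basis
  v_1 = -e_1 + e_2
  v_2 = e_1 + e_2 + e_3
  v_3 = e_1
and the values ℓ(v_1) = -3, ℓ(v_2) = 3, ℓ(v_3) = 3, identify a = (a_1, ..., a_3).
a = (3, 0, 0)

Write a = (a_1, ..., a_3) in the standard basis. For each basis vector v_i, ℓ(v_i) = <v_i, a> is a linear equation in the a_j's. Collect the n equations into a matrix system V a = ℓ, where row i of V is v_i (expressed in the standard basis). Since V is invertible (lower-triangular with 1s on the diagonal, up to permutation), solve by back-substitution:
  V =
[[-1, 1, 0],
 [1, 1, 1],
 [1, 0, 0]]
  V a = (-3, 3, 3)
Solving gives a = (3, 0, 0).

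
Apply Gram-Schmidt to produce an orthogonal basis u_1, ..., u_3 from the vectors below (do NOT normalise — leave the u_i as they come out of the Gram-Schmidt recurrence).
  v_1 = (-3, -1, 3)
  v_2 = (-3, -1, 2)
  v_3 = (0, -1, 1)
Orthogonal basis:
  u_1 = (-3, -1, 3)
  u_2 = (-9/19, -3/19, -10/19)
  u_3 = (3/10, -9/10, 0)

Apply the Gram-Schmidt recurrence
  u_1 = v_1
  u_i = v_i − Σ_{j<i} ((v_i · u_j) / (u_j · u_j)) · u_j.

Step by step this gives:
  u_1 = (-3, -1, 3)
  u_2 = (-9/19, -3/19, -10/19)
  u_3 = (3/10, -9/10, 0)

Orthogonality check:
  u_2 · u_1 = 0 (should be 0)
  u_3 · u_1 = 0 (should be 0)
  u_3 · u_2 = 0 (should be 0)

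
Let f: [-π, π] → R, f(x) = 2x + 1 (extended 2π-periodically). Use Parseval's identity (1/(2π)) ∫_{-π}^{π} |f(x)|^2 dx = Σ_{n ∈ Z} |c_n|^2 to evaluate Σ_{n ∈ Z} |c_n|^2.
Σ |c_n|^2 = 4π^2/3 + 1

Expand and integrate term by term over [-π, π]:
  ∫ (2x)^2 dx = 4·(2π^3/3); ∫ 2·2·(1)·x dx = 0 (odd integrand); ∫ 1^2 dx = 1·2π.
So (1/(2π)) ∫_{-π}^{π} (2x + 1)^2 dx = 4π^2/3 + 1 = 4π^2/3 + 1.
Parseval ⇒ Σ |c_n|^2 = 4π^2/3 + 1.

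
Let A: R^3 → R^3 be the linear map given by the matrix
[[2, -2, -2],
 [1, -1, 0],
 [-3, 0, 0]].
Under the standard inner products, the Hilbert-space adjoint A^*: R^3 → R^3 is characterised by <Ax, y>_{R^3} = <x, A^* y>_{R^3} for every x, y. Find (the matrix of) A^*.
A^* = A^T =
[[2, 1, -3],
 [-2, -1, 0],
 [-2, 0, 0]]

For real matrices with standard dot products, the defining identity <Ax, y> = <x, A^* y> gives (Ax)^T y = x^T (A^*) y, i.e. x^T A^T y = x^T (A^*) y. Since this holds for all x, y, we must have A^* = A^T. Therefore
A^* =
[[2, 1, -3],
 [-2, -1, 0],
 [-2, 0, 0]].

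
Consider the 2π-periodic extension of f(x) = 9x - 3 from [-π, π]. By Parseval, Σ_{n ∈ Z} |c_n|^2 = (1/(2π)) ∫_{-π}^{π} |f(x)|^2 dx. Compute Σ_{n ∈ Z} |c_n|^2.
Σ |c_n|^2 = 27π^2 + 9

Expand and integrate term by term over [-π, π]:
  ∫ (9x)^2 dx = 81·(2π^3/3); ∫ 2·9·(-3)·x dx = 0 (odd integrand); ∫ (-3)^2 dx = 9·2π.
So (1/(2π)) ∫_{-π}^{π} (9x - 3)^2 dx = 81π^2/3 + 9 = 27π^2 + 9.
Parseval ⇒ Σ |c_n|^2 = 27π^2 + 9.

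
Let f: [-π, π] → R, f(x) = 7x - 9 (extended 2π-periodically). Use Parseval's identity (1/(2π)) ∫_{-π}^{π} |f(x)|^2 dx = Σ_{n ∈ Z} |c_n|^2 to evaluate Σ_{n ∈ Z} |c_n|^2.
Σ |c_n|^2 = 49π^2/3 + 81

Expand and integrate term by term over [-π, π]:
  ∫ (7x)^2 dx = 49·(2π^3/3); ∫ 2·7·(-9)·x dx = 0 (odd integrand); ∫ (-9)^2 dx = 81·2π.
So (1/(2π)) ∫_{-π}^{π} (7x - 9)^2 dx = 49π^2/3 + 81 = 49π^2/3 + 81.
Parseval ⇒ Σ |c_n|^2 = 49π^2/3 + 81.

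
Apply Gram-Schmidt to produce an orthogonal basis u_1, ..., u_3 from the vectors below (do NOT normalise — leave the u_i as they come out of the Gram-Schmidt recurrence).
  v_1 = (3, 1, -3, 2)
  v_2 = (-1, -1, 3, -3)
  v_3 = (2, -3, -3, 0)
Orthogonal basis:
  u_1 = (3, 1, -3, 2)
  u_2 = (34/23, -4/23, 12/23, -31/23)
  u_3 = (-2/9, -31/9, -5/3, -4/9)

Apply the Gram-Schmidt recurrence
  u_1 = v_1
  u_i = v_i − Σ_{j<i} ((v_i · u_j) / (u_j · u_j)) · u_j.

Step by step this gives:
  u_1 = (3, 1, -3, 2)
  u_2 = (34/23, -4/23, 12/23, -31/23)
  u_3 = (-2/9, -31/9, -5/3, -4/9)

Orthogonality check:
  u_2 · u_1 = 0 (should be 0)
  u_3 · u_1 = 0 (should be 0)
  u_3 · u_2 = 0 (should be 0)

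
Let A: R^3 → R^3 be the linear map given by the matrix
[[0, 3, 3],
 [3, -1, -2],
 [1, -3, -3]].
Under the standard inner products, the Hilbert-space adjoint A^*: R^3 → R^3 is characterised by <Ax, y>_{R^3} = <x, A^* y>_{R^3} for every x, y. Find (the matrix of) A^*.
A^* = A^T =
[[0, 3, 1],
 [3, -1, -3],
 [3, -2, -3]]

For real matrices with standard dot products, the defining identity <Ax, y> = <x, A^* y> gives (Ax)^T y = x^T (A^*) y, i.e. x^T A^T y = x^T (A^*) y. Since this holds for all x, y, we must have A^* = A^T. Therefore
A^* =
[[0, 3, 1],
 [3, -1, -3],
 [3, -2, -3]].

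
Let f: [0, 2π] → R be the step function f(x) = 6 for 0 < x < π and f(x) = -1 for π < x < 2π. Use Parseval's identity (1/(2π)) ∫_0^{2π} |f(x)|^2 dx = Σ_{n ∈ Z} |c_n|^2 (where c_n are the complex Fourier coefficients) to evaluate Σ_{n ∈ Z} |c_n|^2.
Σ |c_n|^2 = 37/2

Parseval equates the L^2 energy of f (normalised by 1/(2π)) with the ℓ^2 sum of its Fourier coefficients: (1/(2π)) ∫_0^{2π} |f|^2 = Σ |c_n|^2.
Compute the left side: (1/(2π)) [∫_0^π 6^2 dx + ∫_π^{2π} (-1)^2 dx] = (1/(2π)) · (36π + 1π) = (36 + 1)/2 = 37/2.
So Σ_{n ∈ Z} |c_n|^2 = 37/2.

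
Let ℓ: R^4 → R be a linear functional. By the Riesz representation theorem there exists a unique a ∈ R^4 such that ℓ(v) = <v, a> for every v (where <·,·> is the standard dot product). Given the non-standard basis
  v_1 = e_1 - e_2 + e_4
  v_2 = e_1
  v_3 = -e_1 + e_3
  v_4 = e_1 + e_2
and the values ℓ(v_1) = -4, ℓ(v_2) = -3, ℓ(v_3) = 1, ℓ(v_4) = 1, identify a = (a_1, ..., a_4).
a = (-3, 4, -2, 3)

Write a = (a_1, ..., a_4) in the standard basis. For each basis vector v_i, ℓ(v_i) = <v_i, a> is a linear equation in the a_j's. Collect the n equations into a matrix system V a = ℓ, where row i of V is v_i (expressed in the standard basis). Since V is invertible (lower-triangular with 1s on the diagonal, up to permutation), solve by back-substitution:
  V =
[[1, -1, 0, 1],
 [1, 0, 0, 0],
 [-1, 0, 1, 0],
 [1, 1, 0, 0]]
  V a = (-4, -3, 1, 1)
Solving gives a = (-3, 4, -2, 3).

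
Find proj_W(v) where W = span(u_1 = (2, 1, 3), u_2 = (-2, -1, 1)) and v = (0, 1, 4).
proj_W(v) = (2/5, 1/5, 4)

Set up U = [u_1 | ... | u_2] ∈ R^(3×2). The projector onto W = col(U) is P = U (U^T U)^(-1) U^T.
Compute U^T U =
  [14, -2]
  [-2, 6],
and U^T v = (13, 3).
Solve U^T U · c = U^T v for the coefficients: c = (21/20, 17/20). The projection is proj_W(v) = U c.
Check: (v - proj_W(v)) · u_1 = 0  (should be 0).
Check: (v - proj_W(v)) · u_2 = 0  (should be 0).
Result: proj_W(v) = (2/5, 1/5, 4).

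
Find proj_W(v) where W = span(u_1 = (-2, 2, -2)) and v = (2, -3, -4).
proj_W(v) = (1/3, -1/3, 1/3)

Set up U = [u_1 | ... | u_1] ∈ R^(3×1). The projector onto W = col(U) is P = U (U^T U)^(-1) U^T.
Compute U^T U =
  [12],
and U^T v = (-2).
Solve U^T U · c = U^T v for the coefficients: c = (-1/6). The projection is proj_W(v) = U c.
Check: (v - proj_W(v)) · u_1 = 0  (should be 0).
Result: proj_W(v) = (1/3, -1/3, 1/3).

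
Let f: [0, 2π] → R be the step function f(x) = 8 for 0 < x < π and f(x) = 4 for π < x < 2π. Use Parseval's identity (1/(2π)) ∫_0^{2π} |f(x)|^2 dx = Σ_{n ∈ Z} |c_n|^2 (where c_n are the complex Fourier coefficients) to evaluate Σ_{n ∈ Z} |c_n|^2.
Σ |c_n|^2 = 40

Parseval equates the L^2 energy of f (normalised by 1/(2π)) with the ℓ^2 sum of its Fourier coefficients: (1/(2π)) ∫_0^{2π} |f|^2 = Σ |c_n|^2.
Compute the left side: (1/(2π)) [∫_0^π 8^2 dx + ∫_π^{2π} 4^2 dx] = (1/(2π)) · (64π + 16π) = (64 + 16)/2 = 40.
So Σ_{n ∈ Z} |c_n|^2 = 40.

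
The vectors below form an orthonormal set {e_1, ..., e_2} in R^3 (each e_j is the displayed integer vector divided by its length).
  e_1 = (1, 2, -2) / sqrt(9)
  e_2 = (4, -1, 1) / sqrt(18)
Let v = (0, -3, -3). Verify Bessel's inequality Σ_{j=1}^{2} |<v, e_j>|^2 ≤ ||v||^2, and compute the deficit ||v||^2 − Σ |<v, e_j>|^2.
Σ |<v, e_j>|^2 = 0; ||v||^2 = 18; deficit = 18

Write each e_j = u_j / sqrt(<u_j, u_j>) where u_j is the displayed integer vector. Then <v, e_j> = <v, u_j> / sqrt(<u_j, u_j>), so |<v, e_j>|^2 = <v, u_j>^2 / <u_j, u_j>.
Coefficients: <v, e_1> = 0/sqrt(9), <v, e_2> = 0/sqrt(18).
Square and sum: Σ |<v, e_j>|^2 = 0.
Compute ||v||^2 = v·v = 18.
Deficit = 18 − 0 = 18 ≥ 0, confirming Bessel's inequality. (The deficit equals ||v − Σ <v,e_j> e_j||^2, the squared distance from v to span{e_j}.)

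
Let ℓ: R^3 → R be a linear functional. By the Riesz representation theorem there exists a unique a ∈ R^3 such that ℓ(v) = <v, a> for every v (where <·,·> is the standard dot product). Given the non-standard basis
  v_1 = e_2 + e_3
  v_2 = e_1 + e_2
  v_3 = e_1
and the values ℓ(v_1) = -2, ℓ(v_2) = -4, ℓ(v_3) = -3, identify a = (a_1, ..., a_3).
a = (-3, -1, -1)

Write a = (a_1, ..., a_3) in the standard basis. For each basis vector v_i, ℓ(v_i) = <v_i, a> is a linear equation in the a_j's. Collect the n equations into a matrix system V a = ℓ, where row i of V is v_i (expressed in the standard basis). Since V is invertible (lower-triangular with 1s on the diagonal, up to permutation), solve by back-substitution:
  V =
[[0, 1, 1],
 [1, 1, 0],
 [1, 0, 0]]
  V a = (-2, -4, -3)
Solving gives a = (-3, -1, -1).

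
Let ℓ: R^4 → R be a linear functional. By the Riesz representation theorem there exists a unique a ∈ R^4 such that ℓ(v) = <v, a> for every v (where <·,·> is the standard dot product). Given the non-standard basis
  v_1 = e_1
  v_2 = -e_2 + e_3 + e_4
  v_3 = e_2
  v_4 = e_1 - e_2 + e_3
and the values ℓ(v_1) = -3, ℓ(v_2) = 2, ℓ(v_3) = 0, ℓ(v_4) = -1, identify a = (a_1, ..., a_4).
a = (-3, 0, 2, 0)

Write a = (a_1, ..., a_4) in the standard basis. For each basis vector v_i, ℓ(v_i) = <v_i, a> is a linear equation in the a_j's. Collect the n equations into a matrix system V a = ℓ, where row i of V is v_i (expressed in the standard basis). Since V is invertible (lower-triangular with 1s on the diagonal, up to permutation), solve by back-substitution:
  V =
[[1, 0, 0, 0],
 [0, -1, 1, 1],
 [0, 1, 0, 0],
 [1, -1, 1, 0]]
  V a = (-3, 2, 0, -1)
Solving gives a = (-3, 0, 2, 0).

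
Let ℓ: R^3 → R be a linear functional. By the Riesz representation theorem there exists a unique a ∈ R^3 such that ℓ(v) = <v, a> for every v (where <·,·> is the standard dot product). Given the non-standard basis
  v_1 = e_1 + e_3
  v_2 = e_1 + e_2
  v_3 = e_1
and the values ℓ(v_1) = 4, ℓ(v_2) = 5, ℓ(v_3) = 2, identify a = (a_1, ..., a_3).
a = (2, 3, 2)

Write a = (a_1, ..., a_3) in the standard basis. For each basis vector v_i, ℓ(v_i) = <v_i, a> is a linear equation in the a_j's. Collect the n equations into a matrix system V a = ℓ, where row i of V is v_i (expressed in the standard basis). Since V is invertible (lower-triangular with 1s on the diagonal, up to permutation), solve by back-substitution:
  V =
[[1, 0, 1],
 [1, 1, 0],
 [1, 0, 0]]
  V a = (4, 5, 2)
Solving gives a = (2, 3, 2).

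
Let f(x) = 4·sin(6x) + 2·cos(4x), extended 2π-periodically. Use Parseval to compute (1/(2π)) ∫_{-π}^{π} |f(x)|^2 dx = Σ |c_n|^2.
Σ |c_n|^2 = 10

Expand |f|^2 and use orthogonality of {sin(nx), cos(mx)} on [-π, π]:
  ∫_{-π}^{π} sin(nx)^2 dx = π, ∫ cos(mx)^2 dx = π, and cross terms integrate to 0.
So ∫_{-π}^{π} f(x)^2 dx = 4^2 · π + 2^2 · π = (16 + 4)π.
Divide by 2π: (16 + 4)/2 = 10.
By Parseval, this equals Σ |c_n|^2.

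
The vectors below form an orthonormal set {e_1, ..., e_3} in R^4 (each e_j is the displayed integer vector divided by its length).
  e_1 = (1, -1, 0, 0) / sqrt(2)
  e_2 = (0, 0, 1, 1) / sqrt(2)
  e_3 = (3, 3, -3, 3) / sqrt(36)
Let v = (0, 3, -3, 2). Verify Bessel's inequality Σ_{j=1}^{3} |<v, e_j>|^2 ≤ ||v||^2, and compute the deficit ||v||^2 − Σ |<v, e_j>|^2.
Σ |<v, e_j>|^2 = 21; ||v||^2 = 22; deficit = 1

Write each e_j = u_j / sqrt(<u_j, u_j>) where u_j is the displayed integer vector. Then <v, e_j> = <v, u_j> / sqrt(<u_j, u_j>), so |<v, e_j>|^2 = <v, u_j>^2 / <u_j, u_j>.
Coefficients: <v, e_1> = -3/sqrt(2), <v, e_2> = -1/sqrt(2), <v, e_3> = 24/sqrt(36).
Square and sum: Σ |<v, e_j>|^2 = 21.
Compute ||v||^2 = v·v = 22.
Deficit = 22 − 21 = 1 ≥ 0, confirming Bessel's inequality. (The deficit equals ||v − Σ <v,e_j> e_j||^2, the squared distance from v to span{e_j}.)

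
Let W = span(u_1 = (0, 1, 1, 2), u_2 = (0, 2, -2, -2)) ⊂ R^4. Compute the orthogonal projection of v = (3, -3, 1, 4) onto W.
proj_W(v) = (0, -17/7, 19/7, 20/7)

Set up U = [u_1 | ... | u_2] ∈ R^(4×2). The projector onto W = col(U) is P = U (U^T U)^(-1) U^T.
Compute U^T U =
  [6, -4]
  [-4, 12],
and U^T v = (6, -16).
Solve U^T U · c = U^T v for the coefficients: c = (1/7, -9/7). The projection is proj_W(v) = U c.
Check: (v - proj_W(v)) · u_1 = 0  (should be 0).
Check: (v - proj_W(v)) · u_2 = 0  (should be 0).
Result: proj_W(v) = (0, -17/7, 19/7, 20/7).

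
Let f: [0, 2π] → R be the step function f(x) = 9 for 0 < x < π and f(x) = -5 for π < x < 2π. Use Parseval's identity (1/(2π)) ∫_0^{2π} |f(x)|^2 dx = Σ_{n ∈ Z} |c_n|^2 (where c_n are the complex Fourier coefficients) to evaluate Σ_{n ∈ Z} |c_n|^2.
Σ |c_n|^2 = 53

Parseval equates the L^2 energy of f (normalised by 1/(2π)) with the ℓ^2 sum of its Fourier coefficients: (1/(2π)) ∫_0^{2π} |f|^2 = Σ |c_n|^2.
Compute the left side: (1/(2π)) [∫_0^π 9^2 dx + ∫_π^{2π} (-5)^2 dx] = (1/(2π)) · (81π + 25π) = (81 + 25)/2 = 53.
So Σ_{n ∈ Z} |c_n|^2 = 53.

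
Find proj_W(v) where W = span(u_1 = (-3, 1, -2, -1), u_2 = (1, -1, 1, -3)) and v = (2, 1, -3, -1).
proj_W(v) = (-20/57, 2/57, -11/57, -10/19)

Set up U = [u_1 | ... | u_2] ∈ R^(4×2). The projector onto W = col(U) is P = U (U^T U)^(-1) U^T.
Compute U^T U =
  [15, -3]
  [-3, 12],
and U^T v = (2, 1).
Solve U^T U · c = U^T v for the coefficients: c = (3/19, 7/57). The projection is proj_W(v) = U c.
Check: (v - proj_W(v)) · u_1 = 0  (should be 0).
Check: (v - proj_W(v)) · u_2 = 0  (should be 0).
Result: proj_W(v) = (-20/57, 2/57, -11/57, -10/19).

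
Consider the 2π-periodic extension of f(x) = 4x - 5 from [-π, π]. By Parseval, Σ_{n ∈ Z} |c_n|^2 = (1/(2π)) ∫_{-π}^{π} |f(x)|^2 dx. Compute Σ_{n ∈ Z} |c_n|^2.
Σ |c_n|^2 = 16π^2/3 + 25

Expand and integrate term by term over [-π, π]:
  ∫ (4x)^2 dx = 16·(2π^3/3); ∫ 2·4·(-5)·x dx = 0 (odd integrand); ∫ (-5)^2 dx = 25·2π.
So (1/(2π)) ∫_{-π}^{π} (4x - 5)^2 dx = 16π^2/3 + 25 = 16π^2/3 + 25.
Parseval ⇒ Σ |c_n|^2 = 16π^2/3 + 25.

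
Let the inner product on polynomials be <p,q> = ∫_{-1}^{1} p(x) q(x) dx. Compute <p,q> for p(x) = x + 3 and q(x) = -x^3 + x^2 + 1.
<p,q> = 38/5

Expand the product: p(x)·q(x) = -x^4 - 2*x^3 + 3*x^2 + x + 3.
∫_{-1}^{1} of each monomial x^k gives [2/(k+1) if k even, 0 if k odd]. Integrating term-by-term (or equivalently evaluating the antiderivative F(x) = -x^5/5 - x^4/2 + x^3 + x^2/2 + 3*x at the endpoints):
  F(1) − F(−1) = 19/5 − (-19/5) = 38/5.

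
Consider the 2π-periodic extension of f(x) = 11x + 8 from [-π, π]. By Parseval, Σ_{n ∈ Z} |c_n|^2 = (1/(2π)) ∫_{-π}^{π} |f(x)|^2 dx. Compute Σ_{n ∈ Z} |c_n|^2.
Σ |c_n|^2 = 121π^2/3 + 64

Expand and integrate term by term over [-π, π]:
  ∫ (11x)^2 dx = 121·(2π^3/3); ∫ 2·11·(8)·x dx = 0 (odd integrand); ∫ 8^2 dx = 64·2π.
So (1/(2π)) ∫_{-π}^{π} (11x + 8)^2 dx = 121π^2/3 + 64 = 121π^2/3 + 64.
Parseval ⇒ Σ |c_n|^2 = 121π^2/3 + 64.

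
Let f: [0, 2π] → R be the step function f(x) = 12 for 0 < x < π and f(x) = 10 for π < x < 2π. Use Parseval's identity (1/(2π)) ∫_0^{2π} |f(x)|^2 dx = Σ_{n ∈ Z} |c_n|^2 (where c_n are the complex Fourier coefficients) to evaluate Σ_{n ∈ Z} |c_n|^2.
Σ |c_n|^2 = 122

Parseval equates the L^2 energy of f (normalised by 1/(2π)) with the ℓ^2 sum of its Fourier coefficients: (1/(2π)) ∫_0^{2π} |f|^2 = Σ |c_n|^2.
Compute the left side: (1/(2π)) [∫_0^π 12^2 dx + ∫_π^{2π} 10^2 dx] = (1/(2π)) · (144π + 100π) = (144 + 100)/2 = 122.
So Σ_{n ∈ Z} |c_n|^2 = 122.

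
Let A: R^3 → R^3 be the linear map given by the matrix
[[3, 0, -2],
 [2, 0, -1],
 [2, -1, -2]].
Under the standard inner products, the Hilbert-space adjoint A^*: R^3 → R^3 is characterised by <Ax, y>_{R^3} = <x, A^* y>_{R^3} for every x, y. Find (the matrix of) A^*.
A^* = A^T =
[[3, 2, 2],
 [0, 0, -1],
 [-2, -1, -2]]

For real matrices with standard dot products, the defining identity <Ax, y> = <x, A^* y> gives (Ax)^T y = x^T (A^*) y, i.e. x^T A^T y = x^T (A^*) y. Since this holds for all x, y, we must have A^* = A^T. Therefore
A^* =
[[3, 2, 2],
 [0, 0, -1],
 [-2, -1, -2]].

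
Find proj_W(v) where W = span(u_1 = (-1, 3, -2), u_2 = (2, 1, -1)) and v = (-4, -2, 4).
proj_W(v) = (-314/75, -44/15, 202/75)

Set up U = [u_1 | ... | u_2] ∈ R^(3×2). The projector onto W = col(U) is P = U (U^T U)^(-1) U^T.
Compute U^T U =
  [14, 3]
  [3, 6],
and U^T v = (-10, -14).
Solve U^T U · c = U^T v for the coefficients: c = (-6/25, -166/75). The projection is proj_W(v) = U c.
Check: (v - proj_W(v)) · u_1 = 0  (should be 0).
Check: (v - proj_W(v)) · u_2 = 0  (should be 0).
Result: proj_W(v) = (-314/75, -44/15, 202/75).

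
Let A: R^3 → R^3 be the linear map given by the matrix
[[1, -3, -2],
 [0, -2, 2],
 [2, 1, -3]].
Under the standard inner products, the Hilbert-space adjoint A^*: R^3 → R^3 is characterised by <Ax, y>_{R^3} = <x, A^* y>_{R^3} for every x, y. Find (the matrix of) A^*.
A^* = A^T =
[[1, 0, 2],
 [-3, -2, 1],
 [-2, 2, -3]]

For real matrices with standard dot products, the defining identity <Ax, y> = <x, A^* y> gives (Ax)^T y = x^T (A^*) y, i.e. x^T A^T y = x^T (A^*) y. Since this holds for all x, y, we must have A^* = A^T. Therefore
A^* =
[[1, 0, 2],
 [-3, -2, 1],
 [-2, 2, -3]].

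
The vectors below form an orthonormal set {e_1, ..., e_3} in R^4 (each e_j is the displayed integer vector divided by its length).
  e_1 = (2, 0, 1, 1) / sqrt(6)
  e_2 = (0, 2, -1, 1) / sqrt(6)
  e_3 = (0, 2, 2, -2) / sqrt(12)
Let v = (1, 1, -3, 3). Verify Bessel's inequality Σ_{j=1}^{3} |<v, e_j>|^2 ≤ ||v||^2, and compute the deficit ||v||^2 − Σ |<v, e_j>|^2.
Σ |<v, e_j>|^2 = 59/3; ||v||^2 = 20; deficit = 1/3

Write each e_j = u_j / sqrt(<u_j, u_j>) where u_j is the displayed integer vector. Then <v, e_j> = <v, u_j> / sqrt(<u_j, u_j>), so |<v, e_j>|^2 = <v, u_j>^2 / <u_j, u_j>.
Coefficients: <v, e_1> = 2/sqrt(6), <v, e_2> = 8/sqrt(6), <v, e_3> = -10/sqrt(12).
Square and sum: Σ |<v, e_j>|^2 = 59/3.
Compute ||v||^2 = v·v = 20.
Deficit = 20 − 59/3 = 1/3 ≥ 0, confirming Bessel's inequality. (The deficit equals ||v − Σ <v,e_j> e_j||^2, the squared distance from v to span{e_j}.)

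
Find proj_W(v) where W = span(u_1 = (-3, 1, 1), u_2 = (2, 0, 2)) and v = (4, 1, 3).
proj_W(v) = (67/18, -1/9, 59/18)

Set up U = [u_1 | ... | u_2] ∈ R^(3×2). The projector onto W = col(U) is P = U (U^T U)^(-1) U^T.
Compute U^T U =
  [11, -4]
  [-4, 8],
and U^T v = (-8, 14).
Solve U^T U · c = U^T v for the coefficients: c = (-1/9, 61/36). The projection is proj_W(v) = U c.
Check: (v - proj_W(v)) · u_1 = 0  (should be 0).
Check: (v - proj_W(v)) · u_2 = 0  (should be 0).
Result: proj_W(v) = (67/18, -1/9, 59/18).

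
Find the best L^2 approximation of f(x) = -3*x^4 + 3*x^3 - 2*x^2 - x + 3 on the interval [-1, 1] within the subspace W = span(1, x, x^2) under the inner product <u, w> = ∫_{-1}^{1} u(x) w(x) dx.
g(x) = -32*x^2/7 + 4*x/5 + 114/35

The best approximation g ∈ W is the orthogonal projection of f onto W. Writing g = a_0 + a_1 x + a_2 x^2, the coefficients solve the normal equations G · a = b where
  G_{ij} = <φ_i, φ_j> and b_i = <f, φ_i>, with φ_0 = 1, φ_1 = x, φ_2 = x^2.
G =
  [2, 0, 2/3]
  [0, 2/3, 0]
  [2/3, 0, 2/5],
b = (52/15, 8/15, 12/35).
Solving gives a_0 = 114/35, a_1 = 4/5, a_2 = -32/7, so
  g(x) = -32*x^2/7 + 4*x/5 + 114/35.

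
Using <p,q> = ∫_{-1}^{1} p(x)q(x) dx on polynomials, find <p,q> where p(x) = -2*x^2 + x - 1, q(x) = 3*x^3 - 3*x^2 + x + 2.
<p,q> = -2/5

Expand the product: p(x)·q(x) = -6*x^5 + 9*x^4 - 8*x^3 + x - 2.
∫_{-1}^{1} of each monomial x^k gives [2/(k+1) if k even, 0 if k odd]. Integrating term-by-term (or equivalently evaluating the antiderivative F(x) = -x^6 + 9*x^5/5 - 2*x^4 + x^2/2 - 2*x at the endpoints):
  F(1) − F(−1) = -27/10 − (-23/10) = -2/5.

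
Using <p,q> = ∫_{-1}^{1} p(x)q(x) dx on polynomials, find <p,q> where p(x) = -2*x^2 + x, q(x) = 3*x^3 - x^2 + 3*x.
<p,q> = 4

Expand the product: p(x)·q(x) = -6*x^5 + 5*x^4 - 7*x^3 + 3*x^2.
∫_{-1}^{1} of each monomial x^k gives [2/(k+1) if k even, 0 if k odd]. Integrating term-by-term (or equivalently evaluating the antiderivative F(x) = -x^6 + x^5 - 7*x^4/4 + x^3 at the endpoints):
  F(1) − F(−1) = -3/4 − (-19/4) = 4.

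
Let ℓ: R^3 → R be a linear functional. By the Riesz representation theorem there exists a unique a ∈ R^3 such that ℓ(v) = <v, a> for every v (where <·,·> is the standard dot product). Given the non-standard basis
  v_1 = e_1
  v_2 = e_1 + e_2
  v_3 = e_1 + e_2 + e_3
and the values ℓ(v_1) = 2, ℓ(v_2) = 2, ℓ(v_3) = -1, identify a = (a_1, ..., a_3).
a = (2, 0, -3)

Write a = (a_1, ..., a_3) in the standard basis. For each basis vector v_i, ℓ(v_i) = <v_i, a> is a linear equation in the a_j's. Collect the n equations into a matrix system V a = ℓ, where row i of V is v_i (expressed in the standard basis). Since V is invertible (lower-triangular with 1s on the diagonal, up to permutation), solve by back-substitution:
  V =
[[1, 0, 0],
 [1, 1, 0],
 [1, 1, 1]]
  V a = (2, 2, -1)
Solving gives a = (2, 0, -3).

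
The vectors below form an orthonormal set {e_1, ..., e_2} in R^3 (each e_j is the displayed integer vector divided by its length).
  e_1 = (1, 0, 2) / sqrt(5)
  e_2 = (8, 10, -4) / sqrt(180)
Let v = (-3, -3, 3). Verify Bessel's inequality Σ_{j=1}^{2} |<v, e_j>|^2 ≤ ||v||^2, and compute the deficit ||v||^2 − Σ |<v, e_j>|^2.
Σ |<v, e_j>|^2 = 26; ||v||^2 = 27; deficit = 1

Write each e_j = u_j / sqrt(<u_j, u_j>) where u_j is the displayed integer vector. Then <v, e_j> = <v, u_j> / sqrt(<u_j, u_j>), so |<v, e_j>|^2 = <v, u_j>^2 / <u_j, u_j>.
Coefficients: <v, e_1> = 3/sqrt(5), <v, e_2> = -66/sqrt(180).
Square and sum: Σ |<v, e_j>|^2 = 26.
Compute ||v||^2 = v·v = 27.
Deficit = 27 − 26 = 1 ≥ 0, confirming Bessel's inequality. (The deficit equals ||v − Σ <v,e_j> e_j||^2, the squared distance from v to span{e_j}.)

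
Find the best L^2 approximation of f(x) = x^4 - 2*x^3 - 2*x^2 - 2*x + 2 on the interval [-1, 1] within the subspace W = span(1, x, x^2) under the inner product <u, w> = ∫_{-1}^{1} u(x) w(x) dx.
g(x) = -8*x^2/7 - 16*x/5 + 67/35

The best approximation g ∈ W is the orthogonal projection of f onto W. Writing g = a_0 + a_1 x + a_2 x^2, the coefficients solve the normal equations G · a = b where
  G_{ij} = <φ_i, φ_j> and b_i = <f, φ_i>, with φ_0 = 1, φ_1 = x, φ_2 = x^2.
G =
  [2, 0, 2/3]
  [0, 2/3, 0]
  [2/3, 0, 2/5],
b = (46/15, -32/15, 86/105).
Solving gives a_0 = 67/35, a_1 = -16/5, a_2 = -8/7, so
  g(x) = -8*x^2/7 - 16*x/5 + 67/35.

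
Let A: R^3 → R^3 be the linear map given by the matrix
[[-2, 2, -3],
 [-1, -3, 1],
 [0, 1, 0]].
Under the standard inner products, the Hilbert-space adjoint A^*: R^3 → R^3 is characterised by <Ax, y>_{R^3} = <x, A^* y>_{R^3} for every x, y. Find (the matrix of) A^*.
A^* = A^T =
[[-2, -1, 0],
 [2, -3, 1],
 [-3, 1, 0]]

For real matrices with standard dot products, the defining identity <Ax, y> = <x, A^* y> gives (Ax)^T y = x^T (A^*) y, i.e. x^T A^T y = x^T (A^*) y. Since this holds for all x, y, we must have A^* = A^T. Therefore
A^* =
[[-2, -1, 0],
 [2, -3, 1],
 [-3, 1, 0]].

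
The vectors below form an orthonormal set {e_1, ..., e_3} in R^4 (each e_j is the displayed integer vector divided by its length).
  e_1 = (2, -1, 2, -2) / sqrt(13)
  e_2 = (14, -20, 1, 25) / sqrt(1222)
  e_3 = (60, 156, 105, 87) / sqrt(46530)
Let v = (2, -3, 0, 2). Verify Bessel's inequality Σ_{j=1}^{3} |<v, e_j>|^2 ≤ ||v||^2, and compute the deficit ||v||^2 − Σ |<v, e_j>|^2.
Σ |<v, e_j>|^2 = 931/55; ||v||^2 = 17; deficit = 4/55

Write each e_j = u_j / sqrt(<u_j, u_j>) where u_j is the displayed integer vector. Then <v, e_j> = <v, u_j> / sqrt(<u_j, u_j>), so |<v, e_j>|^2 = <v, u_j>^2 / <u_j, u_j>.
Coefficients: <v, e_1> = 3/sqrt(13), <v, e_2> = 138/sqrt(1222), <v, e_3> = -174/sqrt(46530).
Square and sum: Σ |<v, e_j>|^2 = 931/55.
Compute ||v||^2 = v·v = 17.
Deficit = 17 − 931/55 = 4/55 ≥ 0, confirming Bessel's inequality. (The deficit equals ||v − Σ <v,e_j> e_j||^2, the squared distance from v to span{e_j}.)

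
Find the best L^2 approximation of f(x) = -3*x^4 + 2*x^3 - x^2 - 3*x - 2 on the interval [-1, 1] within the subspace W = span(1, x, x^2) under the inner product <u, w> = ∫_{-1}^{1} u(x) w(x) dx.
g(x) = -25*x^2/7 - 9*x/5 - 61/35

The best approximation g ∈ W is the orthogonal projection of f onto W. Writing g = a_0 + a_1 x + a_2 x^2, the coefficients solve the normal equations G · a = b where
  G_{ij} = <φ_i, φ_j> and b_i = <f, φ_i>, with φ_0 = 1, φ_1 = x, φ_2 = x^2.
G =
  [2, 0, 2/3]
  [0, 2/3, 0]
  [2/3, 0, 2/5],
b = (-88/15, -6/5, -272/105).
Solving gives a_0 = -61/35, a_1 = -9/5, a_2 = -25/7, so
  g(x) = -25*x^2/7 - 9*x/5 - 61/35.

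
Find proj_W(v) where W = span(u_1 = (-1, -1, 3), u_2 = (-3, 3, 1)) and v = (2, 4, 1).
proj_W(v) = (-9/10, 42/25, -37/50)

Set up U = [u_1 | ... | u_2] ∈ R^(3×2). The projector onto W = col(U) is P = U (U^T U)^(-1) U^T.
Compute U^T U =
  [11, 3]
  [3, 19],
and U^T v = (-3, 7).
Solve U^T U · c = U^T v for the coefficients: c = (-39/100, 43/100). The projection is proj_W(v) = U c.
Check: (v - proj_W(v)) · u_1 = 0  (should be 0).
Check: (v - proj_W(v)) · u_2 = 0  (should be 0).
Result: proj_W(v) = (-9/10, 42/25, -37/50).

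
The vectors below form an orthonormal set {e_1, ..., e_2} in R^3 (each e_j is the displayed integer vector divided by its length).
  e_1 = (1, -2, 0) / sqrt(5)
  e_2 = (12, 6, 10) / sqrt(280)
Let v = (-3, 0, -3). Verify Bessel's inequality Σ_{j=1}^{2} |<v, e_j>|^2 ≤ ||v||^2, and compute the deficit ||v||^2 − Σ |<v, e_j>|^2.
Σ |<v, e_j>|^2 = 243/14; ||v||^2 = 18; deficit = 9/14

Write each e_j = u_j / sqrt(<u_j, u_j>) where u_j is the displayed integer vector. Then <v, e_j> = <v, u_j> / sqrt(<u_j, u_j>), so |<v, e_j>|^2 = <v, u_j>^2 / <u_j, u_j>.
Coefficients: <v, e_1> = -3/sqrt(5), <v, e_2> = -66/sqrt(280).
Square and sum: Σ |<v, e_j>|^2 = 243/14.
Compute ||v||^2 = v·v = 18.
Deficit = 18 − 243/14 = 9/14 ≥ 0, confirming Bessel's inequality. (The deficit equals ||v − Σ <v,e_j> e_j||^2, the squared distance from v to span{e_j}.)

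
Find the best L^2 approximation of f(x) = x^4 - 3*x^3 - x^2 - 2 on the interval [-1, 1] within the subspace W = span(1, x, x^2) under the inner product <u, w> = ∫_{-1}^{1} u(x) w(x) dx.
g(x) = -x^2/7 - 9*x/5 - 73/35

The best approximation g ∈ W is the orthogonal projection of f onto W. Writing g = a_0 + a_1 x + a_2 x^2, the coefficients solve the normal equations G · a = b where
  G_{ij} = <φ_i, φ_j> and b_i = <f, φ_i>, with φ_0 = 1, φ_1 = x, φ_2 = x^2.
G =
  [2, 0, 2/3]
  [0, 2/3, 0]
  [2/3, 0, 2/5],
b = (-64/15, -6/5, -152/105).
Solving gives a_0 = -73/35, a_1 = -9/5, a_2 = -1/7, so
  g(x) = -x^2/7 - 9*x/5 - 73/35.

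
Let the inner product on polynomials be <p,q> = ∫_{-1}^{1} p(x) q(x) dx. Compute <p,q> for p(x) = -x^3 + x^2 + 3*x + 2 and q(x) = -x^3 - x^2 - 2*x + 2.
<p,q> = 122/35

Expand the product: p(x)·q(x) = x^6 - 2*x^4 - 9*x^3 - 6*x^2 + 2*x + 4.
∫_{-1}^{1} of each monomial x^k gives [2/(k+1) if k even, 0 if k odd]. Integrating term-by-term (or equivalently evaluating the antiderivative F(x) = x^7/7 - 2*x^5/5 - 9*x^4/4 - 2*x^3 + x^2 + 4*x at the endpoints):
  F(1) − F(−1) = 69/140 − (-419/140) = 122/35.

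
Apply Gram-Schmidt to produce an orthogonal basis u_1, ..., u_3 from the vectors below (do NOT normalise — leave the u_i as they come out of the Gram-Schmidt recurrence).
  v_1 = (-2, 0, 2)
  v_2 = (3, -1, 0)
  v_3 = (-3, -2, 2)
Orthogonal basis:
  u_1 = (-2, 0, 2)
  u_2 = (3/2, -1, 3/2)
  u_3 = (-7/11, -21/11, -7/11)

Apply the Gram-Schmidt recurrence
  u_1 = v_1
  u_i = v_i − Σ_{j<i} ((v_i · u_j) / (u_j · u_j)) · u_j.

Step by step this gives:
  u_1 = (-2, 0, 2)
  u_2 = (3/2, -1, 3/2)
  u_3 = (-7/11, -21/11, -7/11)

Orthogonality check:
  u_2 · u_1 = 0 (should be 0)
  u_3 · u_1 = 0 (should be 0)
  u_3 · u_2 = 0 (should be 0)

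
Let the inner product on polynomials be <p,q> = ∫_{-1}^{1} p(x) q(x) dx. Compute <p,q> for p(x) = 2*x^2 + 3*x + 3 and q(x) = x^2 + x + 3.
<p,q> = 134/5

Expand the product: p(x)·q(x) = 2*x^4 + 5*x^3 + 12*x^2 + 12*x + 9.
∫_{-1}^{1} of each monomial x^k gives [2/(k+1) if k even, 0 if k odd]. Integrating term-by-term (or equivalently evaluating the antiderivative F(x) = 2*x^5/5 + 5*x^4/4 + 4*x^3 + 6*x^2 + 9*x at the endpoints):
  F(1) − F(−1) = 413/20 − (-123/20) = 134/5.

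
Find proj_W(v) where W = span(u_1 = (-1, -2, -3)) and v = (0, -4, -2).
proj_W(v) = (-1, -2, -3)

Set up U = [u_1 | ... | u_1] ∈ R^(3×1). The projector onto W = col(U) is P = U (U^T U)^(-1) U^T.
Compute U^T U =
  [14],
and U^T v = (14).
Solve U^T U · c = U^T v for the coefficients: c = (1). The projection is proj_W(v) = U c.
Check: (v - proj_W(v)) · u_1 = 0  (should be 0).
Result: proj_W(v) = (-1, -2, -3).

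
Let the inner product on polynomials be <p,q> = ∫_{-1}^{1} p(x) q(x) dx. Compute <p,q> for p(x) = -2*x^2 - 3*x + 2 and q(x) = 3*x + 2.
<p,q> = -2/3

Expand the product: p(x)·q(x) = -6*x^3 - 13*x^2 + 4.
∫_{-1}^{1} of each monomial x^k gives [2/(k+1) if k even, 0 if k odd]. Integrating term-by-term (or equivalently evaluating the antiderivative F(x) = -3*x^4/2 - 13*x^3/3 + 4*x at the endpoints):
  F(1) − F(−1) = -11/6 − (-7/6) = -2/3.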